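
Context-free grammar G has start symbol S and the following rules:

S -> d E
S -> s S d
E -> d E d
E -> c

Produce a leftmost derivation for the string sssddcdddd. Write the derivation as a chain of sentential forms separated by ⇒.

S ⇒ sSd   [S -> s S d]
sSd ⇒ ssSdd   [S -> s S d]
ssSdd ⇒ sssSddd   [S -> s S d]
sssSddd ⇒ sssdEddd   [S -> d E]
sssdEddd ⇒ sssddEdddd   [E -> d E d]
sssddEdddd ⇒ sssddcdddd   [E -> c]

S⇒sSd⇒ssSdd⇒sssSddd⇒sssdEddd⇒sssddEdddd⇒sssddcdddd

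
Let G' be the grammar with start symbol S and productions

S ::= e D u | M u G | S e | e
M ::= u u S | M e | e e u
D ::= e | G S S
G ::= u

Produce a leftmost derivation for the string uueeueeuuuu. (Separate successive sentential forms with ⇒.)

S ⇒ MuG ⇒ uuSuG ⇒ uuMuGuG ⇒ uuMeuGuG ⇒ uuMeeuGuG ⇒ uueeueeuGuG ⇒ uueeueeuuuG ⇒ uueeueeuuuu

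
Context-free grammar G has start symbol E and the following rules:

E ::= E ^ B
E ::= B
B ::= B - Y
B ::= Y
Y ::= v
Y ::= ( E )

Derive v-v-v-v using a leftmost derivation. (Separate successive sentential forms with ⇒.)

E ⇒ B ⇒ B-Y ⇒ B-Y-Y ⇒ B-Y-Y-Y ⇒ Y-Y-Y-Y ⇒ v-Y-Y-Y ⇒ v-v-Y-Y ⇒ v-v-v-Y ⇒ v-v-v-v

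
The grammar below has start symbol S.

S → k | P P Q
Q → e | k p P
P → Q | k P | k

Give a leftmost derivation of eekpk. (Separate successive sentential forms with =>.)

S => PPQ => QPQ => ePQ => eQQ => eeQ => eekpP => eekpk

S => PPQ   [S → P P Q]
PPQ => QPQ   [P → Q]
QPQ => ePQ   [Q → e]
ePQ => eQQ   [P → Q]
eQQ => eeQ   [Q → e]
eeQ => eekpP   [Q → k p P]
eekpP => eekpk   [P → k]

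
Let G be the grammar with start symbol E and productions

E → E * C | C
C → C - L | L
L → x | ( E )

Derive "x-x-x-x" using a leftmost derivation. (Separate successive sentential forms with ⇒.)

E ⇒ C ⇒ C-L ⇒ C-L-L ⇒ C-L-L-L ⇒ L-L-L-L ⇒ x-L-L-L ⇒ x-x-L-L ⇒ x-x-x-L ⇒ x-x-x-x

E ⇒ C   [E → C]
C ⇒ C-L   [C → C - L]
C-L ⇒ C-L-L   [C → C - L]
C-L-L ⇒ C-L-L-L   [C → C - L]
C-L-L-L ⇒ L-L-L-L   [C → L]
L-L-L-L ⇒ x-L-L-L   [L → x]
x-L-L-L ⇒ x-x-L-L   [L → x]
x-x-L-L ⇒ x-x-x-L   [L → x]
x-x-x-L ⇒ x-x-x-x   [L → x]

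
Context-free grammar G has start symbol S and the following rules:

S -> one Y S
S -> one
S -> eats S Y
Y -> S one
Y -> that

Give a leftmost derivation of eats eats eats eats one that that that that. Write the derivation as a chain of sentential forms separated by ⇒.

S ⇒ eats S Y ⇒ eats eats S Y Y ⇒ eats eats eats S Y Y Y ⇒ eats eats eats eats S Y Y Y Y ⇒ eats eats eats eats one Y Y Y Y ⇒ eats eats eats eats one that Y Y Y ⇒ eats eats eats eats one that that Y Y ⇒ eats eats eats eats one that that that Y ⇒ eats eats eats eats one that that that that

S ⇒ eats S Y   [S -> eats S Y]
eats S Y ⇒ eats eats S Y Y   [S -> eats S Y]
eats eats S Y Y ⇒ eats eats eats S Y Y Y   [S -> eats S Y]
eats eats eats S Y Y Y ⇒ eats eats eats eats S Y Y Y Y   [S -> eats S Y]
eats eats eats eats S Y Y Y Y ⇒ eats eats eats eats one Y Y Y Y   [S -> one]
eats eats eats eats one Y Y Y Y ⇒ eats eats eats eats one that Y Y Y   [Y -> that]
eats eats eats eats one that Y Y Y ⇒ eats eats eats eats one that that Y Y   [Y -> that]
eats eats eats eats one that that Y Y ⇒ eats eats eats eats one that that that Y   [Y -> that]
eats eats eats eats one that that that Y ⇒ eats eats eats eats one that that that that   [Y -> that]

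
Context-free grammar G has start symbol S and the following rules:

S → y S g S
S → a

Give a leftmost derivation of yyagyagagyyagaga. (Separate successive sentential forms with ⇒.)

S ⇒ ySgS   [S → y S g S]
ySgS ⇒ yySgSgS   [S → y S g S]
yySgSgS ⇒ yyagSgS   [S → a]
yyagSgS ⇒ yyagySgSgS   [S → y S g S]
yyagySgSgS ⇒ yyagyagSgS   [S → a]
yyagyagSgS ⇒ yyagyagagS   [S → a]
yyagyagagS ⇒ yyagyagagySgS   [S → y S g S]
yyagyagagySgS ⇒ yyagyagagyySgSgS   [S → y S g S]
yyagyagagyySgSgS ⇒ yyagyagagyyagSgS   [S → a]
yyagyagagyyagSgS ⇒ yyagyagagyyagagS   [S → a]
yyagyagagyyagagS ⇒ yyagyagagyyagaga   [S → a]

S ⇒ ySgS ⇒ yySgSgS ⇒ yyagSgS ⇒ yyagySgSgS ⇒ yyagyagSgS ⇒ yyagyagagS ⇒ yyagyagagySgS ⇒ yyagyagagyySgSgS ⇒ yyagyagagyyagSgS ⇒ yyagyagagyyagagS ⇒ yyagyagagyyagaga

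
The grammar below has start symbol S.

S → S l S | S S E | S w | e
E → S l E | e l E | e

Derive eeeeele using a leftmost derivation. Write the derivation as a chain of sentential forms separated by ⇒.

S ⇒ SlS ⇒ SSElS ⇒ SSESElS ⇒ eSESElS ⇒ eeESElS ⇒ eeeSElS ⇒ eeeeElS ⇒ eeeeelS ⇒ eeeeele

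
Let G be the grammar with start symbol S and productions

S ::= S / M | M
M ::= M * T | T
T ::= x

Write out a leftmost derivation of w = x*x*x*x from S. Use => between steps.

S => M   [S ::= M]
M => M*T   [M ::= M * T]
M*T => M*T*T   [M ::= M * T]
M*T*T => M*T*T*T   [M ::= M * T]
M*T*T*T => T*T*T*T   [M ::= T]
T*T*T*T => x*T*T*T   [T ::= x]
x*T*T*T => x*x*T*T   [T ::= x]
x*x*T*T => x*x*x*T   [T ::= x]
x*x*x*T => x*x*x*x   [T ::= x]

S => M => M*T => M*T*T => M*T*T*T => T*T*T*T => x*T*T*T => x*x*T*T => x*x*x*T => x*x*x*x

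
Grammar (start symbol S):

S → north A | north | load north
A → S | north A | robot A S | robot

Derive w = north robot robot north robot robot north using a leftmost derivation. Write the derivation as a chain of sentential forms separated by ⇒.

S ⇒ north A ⇒ north robot A S ⇒ north robot robot S ⇒ north robot robot north A ⇒ north robot robot north robot A S ⇒ north robot robot north robot robot S ⇒ north robot robot north robot robot north

S ⇒ north A   [S → north A]
north A ⇒ north robot A S   [A → robot A S]
north robot A S ⇒ north robot robot S   [A → robot]
north robot robot S ⇒ north robot robot north A   [S → north A]
north robot robot north A ⇒ north robot robot north robot A S   [A → robot A S]
north robot robot north robot A S ⇒ north robot robot north robot robot S   [A → robot]
north robot robot north robot robot S ⇒ north robot robot north robot robot north   [S → north]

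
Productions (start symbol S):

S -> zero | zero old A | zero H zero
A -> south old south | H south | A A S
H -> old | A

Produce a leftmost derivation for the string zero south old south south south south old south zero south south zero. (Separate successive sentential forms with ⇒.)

S ⇒ zero H zero ⇒ zero A zero ⇒ zero H south zero ⇒ zero A south zero ⇒ zero H south south zero ⇒ zero A south south zero ⇒ zero A A S south south zero ⇒ zero H south A S south south zero ⇒ zero A south A S south south zero ⇒ zero H south south A S south south zero ⇒ zero A south south A S south south zero ⇒ zero south old south south south A S south south zero ⇒ zero south old south south south south old south S south south zero ⇒ zero south old south south south south old south zero south south zero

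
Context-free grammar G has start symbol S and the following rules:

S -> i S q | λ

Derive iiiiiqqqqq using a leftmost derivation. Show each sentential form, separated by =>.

S => iSq   [S -> i S q]
iSq => iiSqq   [S -> i S q]
iiSqq => iiiSqqq   [S -> i S q]
iiiSqqq => iiiiSqqqq   [S -> i S q]
iiiiSqqqq => iiiiiSqqqqq   [S -> i S q]
iiiiiSqqqqq => iiiiiqqqqq   [S -> λ]

S => iSq => iiSqq => iiiSqqq => iiiiSqqqq => iiiiiSqqqqq => iiiiiqqqqq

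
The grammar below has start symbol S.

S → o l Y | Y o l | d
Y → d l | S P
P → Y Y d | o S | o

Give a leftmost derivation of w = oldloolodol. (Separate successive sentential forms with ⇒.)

S ⇒ Yol   [S → Y o l]
Yol ⇒ SPol   [Y → S P]
SPol ⇒ YolPol   [S → Y o l]
YolPol ⇒ SPolPol   [Y → S P]
SPolPol ⇒ olYPolPol   [S → o l Y]
olYPolPol ⇒ oldlPolPol   [Y → d l]
oldlPolPol ⇒ oldloolPol   [P → o]
oldloolPol ⇒ oldlooloSol   [P → o S]
oldlooloSol ⇒ oldloolodol   [S → d]

S⇒Yol⇒SPol⇒YolPol⇒SPolPol⇒olYPolPol⇒oldlPolPol⇒oldloolPol⇒oldlooloSol⇒oldloolodol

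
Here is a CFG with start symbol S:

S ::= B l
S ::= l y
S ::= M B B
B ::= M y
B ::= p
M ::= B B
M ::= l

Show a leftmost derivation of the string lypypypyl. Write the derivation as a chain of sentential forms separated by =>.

S => Bl => Myl => BByl => MyByl => BByByl => MyByByl => BByByByl => MyByByByl => lyByByByl => lypyByByl => lypypyByl => lypypypyl

S => Bl   [S ::= B l]
Bl => Myl   [B ::= M y]
Myl => BByl   [M ::= B B]
BByl => MyByl   [B ::= M y]
MyByl => BByByl   [M ::= B B]
BByByl => MyByByl   [B ::= M y]
MyByByl => BByByByl   [M ::= B B]
BByByByl => MyByByByl   [B ::= M y]
MyByByByl => lyByByByl   [M ::= l]
lyByByByl => lypyByByl   [B ::= p]
lypyByByl => lypypyByl   [B ::= p]
lypypyByl => lypypypyl   [B ::= p]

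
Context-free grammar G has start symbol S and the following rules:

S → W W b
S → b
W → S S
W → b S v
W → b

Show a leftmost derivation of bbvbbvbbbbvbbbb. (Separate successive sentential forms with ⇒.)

S⇒WWb⇒SSWb⇒WWbSWb⇒SSWbSWb⇒WWbSWbSWb⇒bSvWbSWbSWb⇒bbvWbSWbSWb⇒bbvbSvbSWbSWb⇒bbvbbvbSWbSWb⇒bbvbbvbbWbSWb⇒bbvbbvbbbSvbSWb⇒bbvbbvbbbbvbSWb⇒bbvbbvbbbbvbbWb⇒bbvbbvbbbbvbbbb

S ⇒ WWb   [S → W W b]
WWb ⇒ SSWb   [W → S S]
SSWb ⇒ WWbSWb   [S → W W b]
WWbSWb ⇒ SSWbSWb   [W → S S]
SSWbSWb ⇒ WWbSWbSWb   [S → W W b]
WWbSWbSWb ⇒ bSvWbSWbSWb   [W → b S v]
bSvWbSWbSWb ⇒ bbvWbSWbSWb   [S → b]
bbvWbSWbSWb ⇒ bbvbSvbSWbSWb   [W → b S v]
bbvbSvbSWbSWb ⇒ bbvbbvbSWbSWb   [S → b]
bbvbbvbSWbSWb ⇒ bbvbbvbbWbSWb   [S → b]
bbvbbvbbWbSWb ⇒ bbvbbvbbbSvbSWb   [W → b S v]
bbvbbvbbbSvbSWb ⇒ bbvbbvbbbbvbSWb   [S → b]
bbvbbvbbbbvbSWb ⇒ bbvbbvbbbbvbbWb   [S → b]
bbvbbvbbbbvbbWb ⇒ bbvbbvbbbbvbbbb   [W → b]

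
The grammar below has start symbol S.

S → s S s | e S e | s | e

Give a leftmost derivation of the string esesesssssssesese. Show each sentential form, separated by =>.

S => eSe => esSse => eseSese => esesSsese => eseseSesese => esesesSsesese => esesessSssesese => esesesssSsssesese => esesesssssssesese

S => eSe   [S → e S e]
eSe => esSse   [S → s S s]
esSse => eseSese   [S → e S e]
eseSese => esesSsese   [S → s S s]
esesSsese => eseseSesese   [S → e S e]
eseseSesese => esesesSsesese   [S → s S s]
esesesSsesese => esesessSssesese   [S → s S s]
esesessSssesese => esesesssSsssesese   [S → s S s]
esesesssSsssesese => esesesssssssesese   [S → s]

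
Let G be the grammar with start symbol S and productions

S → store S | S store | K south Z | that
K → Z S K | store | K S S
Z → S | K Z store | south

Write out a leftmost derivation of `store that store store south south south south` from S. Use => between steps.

S => K south Z   [S → K south Z]
K south Z => K S S south Z   [K → K S S]
K S S south Z => store S S south Z   [K → store]
store S S south Z => store that S south Z   [S → that]
store that S south Z => store that store S south Z   [S → store S]
store that store S south Z => store that store K south Z south Z   [S → K south Z]
store that store K south Z south Z => store that store store south Z south Z   [K → store]
store that store store south Z south Z => store that store store south south south Z   [Z → south]
store that store store south south south Z => store that store store south south south south   [Z → south]

S => K south Z => K S S south Z => store S S south Z => store that S south Z => store that store S south Z => store that store K south Z south Z => store that store store south Z south Z => store that store store south south south Z => store that store store south south south south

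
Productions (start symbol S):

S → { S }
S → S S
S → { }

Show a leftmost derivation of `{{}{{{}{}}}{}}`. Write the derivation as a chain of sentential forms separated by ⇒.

S ⇒ {S} ⇒ {SS} ⇒ {SSS} ⇒ {{}SS} ⇒ {{}{S}S} ⇒ {{}{{S}}S} ⇒ {{}{{SS}}S} ⇒ {{}{{{}S}}S} ⇒ {{}{{{}{}}}S} ⇒ {{}{{{}{}}}{}}

S ⇒ {S}   [S → { S }]
{S} ⇒ {SS}   [S → S S]
{SS} ⇒ {SSS}   [S → S S]
{SSS} ⇒ {{}SS}   [S → { }]
{{}SS} ⇒ {{}{S}S}   [S → { S }]
{{}{S}S} ⇒ {{}{{S}}S}   [S → { S }]
{{}{{S}}S} ⇒ {{}{{SS}}S}   [S → S S]
{{}{{SS}}S} ⇒ {{}{{{}S}}S}   [S → { }]
{{}{{{}S}}S} ⇒ {{}{{{}{}}}S}   [S → { }]
{{}{{{}{}}}S} ⇒ {{}{{{}{}}}{}}   [S → { }]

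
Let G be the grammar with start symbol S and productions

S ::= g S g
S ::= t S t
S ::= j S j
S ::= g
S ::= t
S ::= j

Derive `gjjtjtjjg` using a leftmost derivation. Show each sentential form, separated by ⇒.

S ⇒ gSg ⇒ gjSjg ⇒ gjjSjjg ⇒ gjjtStjjg ⇒ gjjtjtjjg

S ⇒ gSg   [S ::= g S g]
gSg ⇒ gjSjg   [S ::= j S j]
gjSjg ⇒ gjjSjjg   [S ::= j S j]
gjjSjjg ⇒ gjjtStjjg   [S ::= t S t]
gjjtStjjg ⇒ gjjtjtjjg   [S ::= j]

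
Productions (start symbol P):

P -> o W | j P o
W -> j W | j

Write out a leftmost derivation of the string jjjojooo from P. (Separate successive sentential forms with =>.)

P=>jPo=>jjPoo=>jjjPooo=>jjjoWooo=>jjjojooo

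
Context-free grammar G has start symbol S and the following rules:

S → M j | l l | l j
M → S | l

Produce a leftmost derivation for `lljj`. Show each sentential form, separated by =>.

S => Mj => Sj => Mjj => Sjj => lljj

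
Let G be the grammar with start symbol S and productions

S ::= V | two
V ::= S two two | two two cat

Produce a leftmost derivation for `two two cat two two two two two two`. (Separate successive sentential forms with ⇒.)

S ⇒ V   [S ::= V]
V ⇒ S two two   [V ::= S two two]
S two two ⇒ V two two   [S ::= V]
V two two ⇒ S two two two two   [V ::= S two two]
S two two two two ⇒ V two two two two   [S ::= V]
V two two two two ⇒ S two two two two two two   [V ::= S two two]
S two two two two two two ⇒ V two two two two two two   [S ::= V]
V two two two two two two ⇒ two two cat two two two two two two   [V ::= two two cat]

S ⇒ V ⇒ S two two ⇒ V two two ⇒ S two two two two ⇒ V two two two two ⇒ S two two two two two two ⇒ V two two two two two two ⇒ two two cat two two two two two two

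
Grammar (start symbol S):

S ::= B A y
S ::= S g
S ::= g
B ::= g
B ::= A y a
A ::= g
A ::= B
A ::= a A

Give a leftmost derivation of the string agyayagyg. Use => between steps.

S => Sg => BAyg => AyaAyg => aAyaAyg => aByaAyg => aAyayaAyg => agyayaAyg => agyayaByg => agyayagyg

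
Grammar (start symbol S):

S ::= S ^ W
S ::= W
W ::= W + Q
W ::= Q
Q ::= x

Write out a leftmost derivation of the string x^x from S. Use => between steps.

S => S^W => W^W => Q^W => x^W => x^Q => x^x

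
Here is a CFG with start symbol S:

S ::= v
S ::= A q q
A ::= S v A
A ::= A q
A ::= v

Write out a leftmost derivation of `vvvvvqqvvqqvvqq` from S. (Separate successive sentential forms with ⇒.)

S ⇒ Aqq   [S ::= A q q]
Aqq ⇒ SvAqq   [A ::= S v A]
SvAqq ⇒ vvAqq   [S ::= v]
vvAqq ⇒ vvSvAqq   [A ::= S v A]
vvSvAqq ⇒ vvAqqvAqq   [S ::= A q q]
vvAqqvAqq ⇒ vvSvAqqvAqq   [A ::= S v A]
vvSvAqqvAqq ⇒ vvAqqvAqqvAqq   [S ::= A q q]
vvAqqvAqqvAqq ⇒ vvSvAqqvAqqvAqq   [A ::= S v A]
vvSvAqqvAqqvAqq ⇒ vvvvAqqvAqqvAqq   [S ::= v]
vvvvAqqvAqqvAqq ⇒ vvvvvqqvAqqvAqq   [A ::= v]
vvvvvqqvAqqvAqq ⇒ vvvvvqqvvqqvAqq   [A ::= v]
vvvvvqqvvqqvAqq ⇒ vvvvvqqvvqqvvqq   [A ::= v]

S⇒Aqq⇒SvAqq⇒vvAqq⇒vvSvAqq⇒vvAqqvAqq⇒vvSvAqqvAqq⇒vvAqqvAqqvAqq⇒vvSvAqqvAqqvAqq⇒vvvvAqqvAqqvAqq⇒vvvvvqqvAqqvAqq⇒vvvvvqqvvqqvAqq⇒vvvvvqqvvqqvvqq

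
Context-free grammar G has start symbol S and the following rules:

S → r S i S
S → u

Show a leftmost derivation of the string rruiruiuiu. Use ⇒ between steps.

S ⇒ rSiS ⇒ rrSiSiS ⇒ rruiSiS ⇒ rruirSiSiS ⇒ rruiruiSiS ⇒ rruiruiuiS ⇒ rruiruiuiu

S ⇒ rSiS   [S → r S i S]
rSiS ⇒ rrSiSiS   [S → r S i S]
rrSiSiS ⇒ rruiSiS   [S → u]
rruiSiS ⇒ rruirSiSiS   [S → r S i S]
rruirSiSiS ⇒ rruiruiSiS   [S → u]
rruiruiSiS ⇒ rruiruiuiS   [S → u]
rruiruiuiS ⇒ rruiruiuiu   [S → u]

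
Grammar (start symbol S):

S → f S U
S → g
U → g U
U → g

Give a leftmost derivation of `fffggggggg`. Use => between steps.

S => fSU => ffSUU => fffSUUU => fffgUUU => fffggUUU => fffgggUUU => fffggggUUU => fffgggggUU => fffggggggU => fffggggggg

S => fSU   [S → f S U]
fSU => ffSUU   [S → f S U]
ffSUU => fffSUUU   [S → f S U]
fffSUUU => fffgUUU   [S → g]
fffgUUU => fffggUUU   [U → g U]
fffggUUU => fffgggUUU   [U → g U]
fffgggUUU => fffggggUUU   [U → g U]
fffggggUUU => fffgggggUU   [U → g]
fffgggggUU => fffggggggU   [U → g]
fffggggggU => fffggggggg   [U → g]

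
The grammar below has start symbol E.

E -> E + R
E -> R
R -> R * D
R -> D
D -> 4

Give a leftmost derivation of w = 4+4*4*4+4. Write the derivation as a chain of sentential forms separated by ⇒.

E⇒E+R⇒E+R+R⇒R+R+R⇒D+R+R⇒4+R+R⇒4+R*D+R⇒4+R*D*D+R⇒4+D*D*D+R⇒4+4*D*D+R⇒4+4*4*D+R⇒4+4*4*4+R⇒4+4*4*4+D⇒4+4*4*4+4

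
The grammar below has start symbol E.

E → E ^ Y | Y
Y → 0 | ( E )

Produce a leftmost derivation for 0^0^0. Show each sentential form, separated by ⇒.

E ⇒ E^Y   [E → E ^ Y]
E^Y ⇒ E^Y^Y   [E → E ^ Y]
E^Y^Y ⇒ Y^Y^Y   [E → Y]
Y^Y^Y ⇒ 0^Y^Y   [Y → 0]
0^Y^Y ⇒ 0^0^Y   [Y → 0]
0^0^Y ⇒ 0^0^0   [Y → 0]

E⇒E^Y⇒E^Y^Y⇒Y^Y^Y⇒0^Y^Y⇒0^0^Y⇒0^0^0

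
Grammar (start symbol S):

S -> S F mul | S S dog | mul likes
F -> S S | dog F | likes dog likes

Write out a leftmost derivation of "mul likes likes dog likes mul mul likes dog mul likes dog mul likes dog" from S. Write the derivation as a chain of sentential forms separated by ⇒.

S ⇒ S S dog   [S -> S S dog]
S S dog ⇒ S S dog S dog   [S -> S S dog]
S S dog S dog ⇒ S S dog S dog S dog   [S -> S S dog]
S S dog S dog S dog ⇒ S F mul S dog S dog S dog   [S -> S F mul]
S F mul S dog S dog S dog ⇒ mul likes F mul S dog S dog S dog   [S -> mul likes]
mul likes F mul S dog S dog S dog ⇒ mul likes likes dog likes mul S dog S dog S dog   [F -> likes dog likes]
mul likes likes dog likes mul S dog S dog S dog ⇒ mul likes likes dog likes mul mul likes dog S dog S dog   [S -> mul likes]
mul likes likes dog likes mul mul likes dog S dog S dog ⇒ mul likes likes dog likes mul mul likes dog mul likes dog S dog   [S -> mul likes]
mul likes likes dog likes mul mul likes dog mul likes dog S dog ⇒ mul likes likes dog likes mul mul likes dog mul likes dog mul likes dog   [S -> mul likes]

S ⇒ S S dog ⇒ S S dog S dog ⇒ S S dog S dog S dog ⇒ S F mul S dog S dog S dog ⇒ mul likes F mul S dog S dog S dog ⇒ mul likes likes dog likes mul S dog S dog S dog ⇒ mul likes likes dog likes mul mul likes dog S dog S dog ⇒ mul likes likes dog likes mul mul likes dog mul likes dog S dog ⇒ mul likes likes dog likes mul mul likes dog mul likes dog mul likes dog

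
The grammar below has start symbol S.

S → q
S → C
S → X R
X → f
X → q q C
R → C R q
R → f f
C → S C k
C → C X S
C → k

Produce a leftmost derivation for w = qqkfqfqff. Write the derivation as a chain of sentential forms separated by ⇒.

S ⇒ XR ⇒ qqCR ⇒ qqCXSR ⇒ qqCXSXSR ⇒ qqkXSXSR ⇒ qqkfSXSR ⇒ qqkfqXSR ⇒ qqkfqfSR ⇒ qqkfqfqR ⇒ qqkfqfqff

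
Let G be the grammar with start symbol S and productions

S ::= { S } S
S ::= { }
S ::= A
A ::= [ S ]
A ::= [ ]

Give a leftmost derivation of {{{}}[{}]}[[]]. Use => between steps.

S => {S}S   [S ::= { S } S]
{S}S => {{S}S}S   [S ::= { S } S]
{{S}S}S => {{{}}S}S   [S ::= { }]
{{{}}S}S => {{{}}A}S   [S ::= A]
{{{}}A}S => {{{}}[S]}S   [A ::= [ S ]]
{{{}}[S]}S => {{{}}[{}]}S   [S ::= { }]
{{{}}[{}]}S => {{{}}[{}]}A   [S ::= A]
{{{}}[{}]}A => {{{}}[{}]}[S]   [A ::= [ S ]]
{{{}}[{}]}[S] => {{{}}[{}]}[A]   [S ::= A]
{{{}}[{}]}[A] => {{{}}[{}]}[[]]   [A ::= [ ]]

S=>{S}S=>{{S}S}S=>{{{}}S}S=>{{{}}A}S=>{{{}}[S]}S=>{{{}}[{}]}S=>{{{}}[{}]}A=>{{{}}[{}]}[S]=>{{{}}[{}]}[A]=>{{{}}[{}]}[[]]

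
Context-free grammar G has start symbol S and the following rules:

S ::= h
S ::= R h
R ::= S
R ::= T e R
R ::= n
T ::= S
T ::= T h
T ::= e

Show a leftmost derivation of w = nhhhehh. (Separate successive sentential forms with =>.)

S => Rh   [S ::= R h]
Rh => TeRh   [R ::= T e R]
TeRh => TheRh   [T ::= T h]
TheRh => ThheRh   [T ::= T h]
ThheRh => ShheRh   [T ::= S]
ShheRh => RhhheRh   [S ::= R h]
RhhheRh => nhhheRh   [R ::= n]
nhhheRh => nhhheSh   [R ::= S]
nhhheSh => nhhhehh   [S ::= h]

S => Rh => TeRh => TheRh => ThheRh => ShheRh => RhhheRh => nhhheRh => nhhheSh => nhhhehh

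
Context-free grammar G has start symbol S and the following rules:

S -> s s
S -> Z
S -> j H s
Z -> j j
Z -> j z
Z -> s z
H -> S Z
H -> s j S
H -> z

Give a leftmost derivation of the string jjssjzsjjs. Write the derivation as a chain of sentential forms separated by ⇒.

S ⇒ jHs ⇒ jSZs ⇒ jjHsZs ⇒ jjSZsZs ⇒ jjssZsZs ⇒ jjssjzsZs ⇒ jjssjzsjjs

S ⇒ jHs   [S -> j H s]
jHs ⇒ jSZs   [H -> S Z]
jSZs ⇒ jjHsZs   [S -> j H s]
jjHsZs ⇒ jjSZsZs   [H -> S Z]
jjSZsZs ⇒ jjssZsZs   [S -> s s]
jjssZsZs ⇒ jjssjzsZs   [Z -> j z]
jjssjzsZs ⇒ jjssjzsjjs   [Z -> j j]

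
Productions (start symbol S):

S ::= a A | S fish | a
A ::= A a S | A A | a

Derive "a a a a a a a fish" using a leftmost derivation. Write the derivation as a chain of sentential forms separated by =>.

S => S fish   [S ::= S fish]
S fish => a A fish   [S ::= a A]
a A fish => a A a S fish   [A ::= A a S]
a A a S fish => a A a S a S fish   [A ::= A a S]
a A a S a S fish => a A A a S a S fish   [A ::= A A]
a A A a S a S fish => a a A a S a S fish   [A ::= a]
a a A a S a S fish => a a a a S a S fish   [A ::= a]
a a a a S a S fish => a a a a a a S fish   [S ::= a]
a a a a a a S fish => a a a a a a a fish   [S ::= a]

S => S fish => a A fish => a A a S fish => a A a S a S fish => a A A a S a S fish => a a A a S a S fish => a a a a S a S fish => a a a a a a S fish => a a a a a a a fish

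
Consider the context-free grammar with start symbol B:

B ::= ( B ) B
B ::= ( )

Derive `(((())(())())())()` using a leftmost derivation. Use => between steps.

B => (B)B   [B ::= ( B ) B]
(B)B => ((B)B)B   [B ::= ( B ) B]
((B)B)B => (((B)B)B)B   [B ::= ( B ) B]
(((B)B)B)B => (((())B)B)B   [B ::= ( )]
(((())B)B)B => (((())(B)B)B)B   [B ::= ( B ) B]
(((())(B)B)B)B => (((())(())B)B)B   [B ::= ( )]
(((())(())B)B)B => (((())(())())B)B   [B ::= ( )]
(((())(())())B)B => (((())(())())())B   [B ::= ( )]
(((())(())())())B => (((())(())())())()   [B ::= ( )]

B => (B)B => ((B)B)B => (((B)B)B)B => (((())B)B)B => (((())(B)B)B)B => (((())(())B)B)B => (((())(())())B)B => (((())(())())())B => (((())(())())())()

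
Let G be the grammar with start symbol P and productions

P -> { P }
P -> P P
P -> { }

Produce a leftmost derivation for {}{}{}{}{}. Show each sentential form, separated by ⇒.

P ⇒ PP ⇒ PPP ⇒ PPPP ⇒ PPPPP ⇒ {}PPPP ⇒ {}{}PPP ⇒ {}{}{}PP ⇒ {}{}{}{}P ⇒ {}{}{}{}{}

P ⇒ PP   [P -> P P]
PP ⇒ PPP   [P -> P P]
PPP ⇒ PPPP   [P -> P P]
PPPP ⇒ PPPPP   [P -> P P]
PPPPP ⇒ {}PPPP   [P -> { }]
{}PPPP ⇒ {}{}PPP   [P -> { }]
{}{}PPP ⇒ {}{}{}PP   [P -> { }]
{}{}{}PP ⇒ {}{}{}{}P   [P -> { }]
{}{}{}{}P ⇒ {}{}{}{}{}   [P -> { }]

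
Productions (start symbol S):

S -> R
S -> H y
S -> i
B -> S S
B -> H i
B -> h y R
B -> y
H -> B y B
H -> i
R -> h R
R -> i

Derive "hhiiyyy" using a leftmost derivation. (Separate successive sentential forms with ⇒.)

S ⇒ Hy ⇒ ByBy ⇒ SSyBy ⇒ RSyBy ⇒ hRSyBy ⇒ hhRSyBy ⇒ hhiSyBy ⇒ hhiiyBy ⇒ hhiiyyy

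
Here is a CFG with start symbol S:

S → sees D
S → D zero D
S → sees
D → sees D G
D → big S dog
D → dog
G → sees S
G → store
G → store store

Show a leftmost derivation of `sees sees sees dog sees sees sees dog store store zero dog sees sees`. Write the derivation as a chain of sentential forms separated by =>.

S => sees D => sees sees D G => sees sees sees D G G => sees sees sees dog G G => sees sees sees dog sees S G => sees sees sees dog sees D zero D G => sees sees sees dog sees sees D G zero D G => sees sees sees dog sees sees sees D G G zero D G => sees sees sees dog sees sees sees dog G G zero D G => sees sees sees dog sees sees sees dog store G zero D G => sees sees sees dog sees sees sees dog store store zero D G => sees sees sees dog sees sees sees dog store store zero dog G => sees sees sees dog sees sees sees dog store store zero dog sees S => sees sees sees dog sees sees sees dog store store zero dog sees sees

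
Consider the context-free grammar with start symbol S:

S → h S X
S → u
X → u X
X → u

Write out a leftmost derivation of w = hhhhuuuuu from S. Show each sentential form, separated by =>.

S => hSX   [S → h S X]
hSX => hhSXX   [S → h S X]
hhSXX => hhhSXXX   [S → h S X]
hhhSXXX => hhhhSXXXX   [S → h S X]
hhhhSXXXX => hhhhuXXXX   [S → u]
hhhhuXXXX => hhhhuuXXX   [X → u]
hhhhuuXXX => hhhhuuuXX   [X → u]
hhhhuuuXX => hhhhuuuuX   [X → u]
hhhhuuuuX => hhhhuuuuu   [X → u]

S => hSX => hhSXX => hhhSXXX => hhhhSXXXX => hhhhuXXXX => hhhhuuXXX => hhhhuuuXX => hhhhuuuuX => hhhhuuuuu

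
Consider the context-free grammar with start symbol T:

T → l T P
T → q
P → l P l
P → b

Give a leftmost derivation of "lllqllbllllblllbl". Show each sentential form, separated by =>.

T => lTP   [T → l T P]
lTP => llTPP   [T → l T P]
llTPP => lllTPPP   [T → l T P]
lllTPPP => lllqPPP   [T → q]
lllqPPP => lllqlPlPP   [P → l P l]
lllqlPlPP => lllqllPllPP   [P → l P l]
lllqllPllPP => lllqllbllPP   [P → b]
lllqllbllPP => lllqllblllPlP   [P → l P l]
lllqllblllPlP => lllqllbllllPllP   [P → l P l]
lllqllbllllPllP => lllqllbllllbllP   [P → b]
lllqllbllllbllP => lllqllbllllblllPl   [P → l P l]
lllqllbllllblllPl => lllqllbllllblllbl   [P → b]

T => lTP => llTPP => lllTPPP => lllqPPP => lllqlPlPP => lllqllPllPP => lllqllbllPP => lllqllblllPlP => lllqllbllllPllP => lllqllbllllbllP => lllqllbllllblllPl => lllqllbllllblllbl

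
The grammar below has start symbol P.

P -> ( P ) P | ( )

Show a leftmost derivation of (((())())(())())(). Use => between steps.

P => (P)P => ((P)P)P => (((P)P)P)P => (((())P)P)P => (((())())P)P => (((())())(P)P)P => (((())())(())P)P => (((())())(())())P => (((())())(())())()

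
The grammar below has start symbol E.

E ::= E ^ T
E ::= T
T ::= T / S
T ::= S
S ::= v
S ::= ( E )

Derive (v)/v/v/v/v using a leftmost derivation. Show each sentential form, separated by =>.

E => T => T/S => T/S/S => T/S/S/S => T/S/S/S/S => S/S/S/S/S => (E)/S/S/S/S => (T)/S/S/S/S => (S)/S/S/S/S => (v)/S/S/S/S => (v)/v/S/S/S => (v)/v/v/S/S => (v)/v/v/v/S => (v)/v/v/v/v

E => T   [E ::= T]
T => T/S   [T ::= T / S]
T/S => T/S/S   [T ::= T / S]
T/S/S => T/S/S/S   [T ::= T / S]
T/S/S/S => T/S/S/S/S   [T ::= T / S]
T/S/S/S/S => S/S/S/S/S   [T ::= S]
S/S/S/S/S => (E)/S/S/S/S   [S ::= ( E )]
(E)/S/S/S/S => (T)/S/S/S/S   [E ::= T]
(T)/S/S/S/S => (S)/S/S/S/S   [T ::= S]
(S)/S/S/S/S => (v)/S/S/S/S   [S ::= v]
(v)/S/S/S/S => (v)/v/S/S/S   [S ::= v]
(v)/v/S/S/S => (v)/v/v/S/S   [S ::= v]
(v)/v/v/S/S => (v)/v/v/v/S   [S ::= v]
(v)/v/v/v/S => (v)/v/v/v/v   [S ::= v]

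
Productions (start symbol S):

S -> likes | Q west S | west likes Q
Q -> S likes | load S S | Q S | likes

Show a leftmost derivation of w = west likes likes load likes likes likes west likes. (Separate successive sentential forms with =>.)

S => west likes Q   [S -> west likes Q]
west likes Q => west likes Q S   [Q -> Q S]
west likes Q S => west likes likes S   [Q -> likes]
west likes likes S => west likes likes Q west S   [S -> Q west S]
west likes likes Q west S => west likes likes Q S west S   [Q -> Q S]
west likes likes Q S west S => west likes likes load S S S west S   [Q -> load S S]
west likes likes load S S S west S => west likes likes load likes S S west S   [S -> likes]
west likes likes load likes S S west S => west likes likes load likes likes S west S   [S -> likes]
west likes likes load likes likes S west S => west likes likes load likes likes likes west S   [S -> likes]
west likes likes load likes likes likes west S => west likes likes load likes likes likes west likes   [S -> likes]

S => west likes Q => west likes Q S => west likes likes S => west likes likes Q west S => west likes likes Q S west S => west likes likes load S S S west S => west likes likes load likes S S west S => west likes likes load likes likes S west S => west likes likes load likes likes likes west S => west likes likes load likes likes likes west likes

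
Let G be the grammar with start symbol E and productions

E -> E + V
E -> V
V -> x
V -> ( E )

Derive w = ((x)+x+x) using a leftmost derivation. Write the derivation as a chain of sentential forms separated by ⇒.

E ⇒ V ⇒ (E) ⇒ (E+V) ⇒ (E+V+V) ⇒ (V+V+V) ⇒ ((E)+V+V) ⇒ ((V)+V+V) ⇒ ((x)+V+V) ⇒ ((x)+x+V) ⇒ ((x)+x+x)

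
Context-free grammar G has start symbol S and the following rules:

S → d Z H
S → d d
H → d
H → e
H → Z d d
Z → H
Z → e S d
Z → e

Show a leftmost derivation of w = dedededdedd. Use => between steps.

S => dZH => deSdH => dedZHdH => dedeSdHdH => dededZHdHdH => dededHHdHdH => dededeHdHdH => dedededdHdH => dedededdedH => dedededdedd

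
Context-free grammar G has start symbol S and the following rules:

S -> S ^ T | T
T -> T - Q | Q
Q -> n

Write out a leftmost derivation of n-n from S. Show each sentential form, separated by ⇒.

S ⇒ T ⇒ T-Q ⇒ Q-Q ⇒ n-Q ⇒ n-n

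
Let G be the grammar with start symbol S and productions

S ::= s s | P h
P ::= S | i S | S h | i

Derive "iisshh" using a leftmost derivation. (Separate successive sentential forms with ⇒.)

S ⇒ Ph   [S ::= P h]
Ph ⇒ iSh   [P ::= i S]
iSh ⇒ iPhh   [S ::= P h]
iPhh ⇒ iiShh   [P ::= i S]
iiShh ⇒ iisshh   [S ::= s s]

S⇒Ph⇒iSh⇒iPhh⇒iiShh⇒iisshh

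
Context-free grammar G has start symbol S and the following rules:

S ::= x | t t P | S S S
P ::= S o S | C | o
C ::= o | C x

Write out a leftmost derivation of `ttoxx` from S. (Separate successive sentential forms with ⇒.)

S ⇒ ttP   [S ::= t t P]
ttP ⇒ ttC   [P ::= C]
ttC ⇒ ttCx   [C ::= C x]
ttCx ⇒ ttCxx   [C ::= C x]
ttCxx ⇒ ttoxx   [C ::= o]

S ⇒ ttP ⇒ ttC ⇒ ttCx ⇒ ttCxx ⇒ ttoxx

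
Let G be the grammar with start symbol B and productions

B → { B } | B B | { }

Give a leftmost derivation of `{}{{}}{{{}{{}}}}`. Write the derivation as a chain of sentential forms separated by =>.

B => BB   [B → B B]
BB => {}B   [B → { }]
{}B => {}BB   [B → B B]
{}BB => {}{B}B   [B → { B }]
{}{B}B => {}{{}}B   [B → { }]
{}{{}}B => {}{{}}{B}   [B → { B }]
{}{{}}{B} => {}{{}}{{B}}   [B → { B }]
{}{{}}{{B}} => {}{{}}{{BB}}   [B → B B]
{}{{}}{{BB}} => {}{{}}{{{}B}}   [B → { }]
{}{{}}{{{}B}} => {}{{}}{{{}{B}}}   [B → { B }]
{}{{}}{{{}{B}}} => {}{{}}{{{}{{}}}}   [B → { }]

B=>BB=>{}B=>{}BB=>{}{B}B=>{}{{}}B=>{}{{}}{B}=>{}{{}}{{B}}=>{}{{}}{{BB}}=>{}{{}}{{{}B}}=>{}{{}}{{{}{B}}}=>{}{{}}{{{}{{}}}}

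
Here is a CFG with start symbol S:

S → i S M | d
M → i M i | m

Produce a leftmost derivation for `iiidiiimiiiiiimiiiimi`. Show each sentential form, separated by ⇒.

S ⇒ iSM   [S → i S M]
iSM ⇒ iiSMM   [S → i S M]
iiSMM ⇒ iiiSMMM   [S → i S M]
iiiSMMM ⇒ iiidMMM   [S → d]
iiidMMM ⇒ iiidiMiMM   [M → i M i]
iiidiMiMM ⇒ iiidiiMiiMM   [M → i M i]
iiidiiMiiMM ⇒ iiidiiiMiiiMM   [M → i M i]
iiidiiiMiiiMM ⇒ iiidiiimiiiMM   [M → m]
iiidiiimiiiMM ⇒ iiidiiimiiiiMiM   [M → i M i]
iiidiiimiiiiMiM ⇒ iiidiiimiiiiiMiiM   [M → i M i]
iiidiiimiiiiiMiiM ⇒ iiidiiimiiiiiiMiiiM   [M → i M i]
iiidiiimiiiiiiMiiiM ⇒ iiidiiimiiiiiimiiiM   [M → m]
iiidiiimiiiiiimiiiM ⇒ iiidiiimiiiiiimiiiiMi   [M → i M i]
iiidiiimiiiiiimiiiiMi ⇒ iiidiiimiiiiiimiiiimi   [M → m]

S ⇒ iSM ⇒ iiSMM ⇒ iiiSMMM ⇒ iiidMMM ⇒ iiidiMiMM ⇒ iiidiiMiiMM ⇒ iiidiiiMiiiMM ⇒ iiidiiimiiiMM ⇒ iiidiiimiiiiMiM ⇒ iiidiiimiiiiiMiiM ⇒ iiidiiimiiiiiiMiiiM ⇒ iiidiiimiiiiiimiiiM ⇒ iiidiiimiiiiiimiiiiMi ⇒ iiidiiimiiiiiimiiiimi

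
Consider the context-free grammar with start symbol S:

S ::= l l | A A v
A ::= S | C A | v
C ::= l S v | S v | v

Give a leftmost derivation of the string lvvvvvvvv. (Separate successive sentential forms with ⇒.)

S⇒AAv⇒CAAv⇒lSvAAv⇒lAAvvAAv⇒lCAAvvAAv⇒lvAAvvAAv⇒lvvAvvAAv⇒lvvvvvAAv⇒lvvvvvvAv⇒lvvvvvvvv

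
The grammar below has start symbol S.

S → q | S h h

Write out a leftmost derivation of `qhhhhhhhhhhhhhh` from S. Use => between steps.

S => Shh => Shhhh => Shhhhhh => Shhhhhhhh => Shhhhhhhhhh => Shhhhhhhhhhhh => Shhhhhhhhhhhhhh => qhhhhhhhhhhhhhh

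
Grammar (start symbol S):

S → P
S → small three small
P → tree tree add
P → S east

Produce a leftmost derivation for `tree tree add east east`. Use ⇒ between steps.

S ⇒ P ⇒ S east ⇒ P east ⇒ S east east ⇒ P east east ⇒ tree tree add east east

S ⇒ P   [S → P]
P ⇒ S east   [P → S east]
S east ⇒ P east   [S → P]
P east ⇒ S east east   [P → S east]
S east east ⇒ P east east   [S → P]
P east east ⇒ tree tree add east east   [P → tree tree add]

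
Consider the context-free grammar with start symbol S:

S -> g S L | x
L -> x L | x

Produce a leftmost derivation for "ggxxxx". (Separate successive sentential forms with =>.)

S => gSL   [S -> g S L]
gSL => ggSLL   [S -> g S L]
ggSLL => ggxLL   [S -> x]
ggxLL => ggxxLL   [L -> x L]
ggxxLL => ggxxxL   [L -> x]
ggxxxL => ggxxxx   [L -> x]

S => gSL => ggSLL => ggxLL => ggxxLL => ggxxxL => ggxxxx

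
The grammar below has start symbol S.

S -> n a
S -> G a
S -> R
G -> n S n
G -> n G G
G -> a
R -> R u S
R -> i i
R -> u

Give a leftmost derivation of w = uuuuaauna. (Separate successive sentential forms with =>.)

S=>R=>RuS=>RuSuS=>uuSuS=>uuRuS=>uuRuSuS=>uuuuSuS=>uuuuGauS=>uuuuaauS=>uuuuaauna

S => R   [S -> R]
R => RuS   [R -> R u S]
RuS => RuSuS   [R -> R u S]
RuSuS => uuSuS   [R -> u]
uuSuS => uuRuS   [S -> R]
uuRuS => uuRuSuS   [R -> R u S]
uuRuSuS => uuuuSuS   [R -> u]
uuuuSuS => uuuuGauS   [S -> G a]
uuuuGauS => uuuuaauS   [G -> a]
uuuuaauS => uuuuaauna   [S -> n a]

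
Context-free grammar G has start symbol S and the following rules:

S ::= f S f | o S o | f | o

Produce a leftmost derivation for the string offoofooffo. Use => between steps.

S => oSo => ofSfo => offSffo => offoSoffo => offooSooffo => offoofooffo

S => oSo   [S ::= o S o]
oSo => ofSfo   [S ::= f S f]
ofSfo => offSffo   [S ::= f S f]
offSffo => offoSoffo   [S ::= o S o]
offoSoffo => offooSooffo   [S ::= o S o]
offooSooffo => offoofooffo   [S ::= f]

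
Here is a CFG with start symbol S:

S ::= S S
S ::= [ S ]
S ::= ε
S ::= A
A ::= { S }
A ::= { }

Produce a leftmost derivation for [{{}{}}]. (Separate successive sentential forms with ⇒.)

S ⇒ SS ⇒ [S]S ⇒ [A]S ⇒ [{S}]S ⇒ [{SS}]S ⇒ [{AS}]S ⇒ [{{}S}]S ⇒ [{{}SS}]S ⇒ [{{}AS}]S ⇒ [{{}{}S}]S ⇒ [{{}{}}]S ⇒ [{{}{}}]

S ⇒ SS   [S ::= S S]
SS ⇒ [S]S   [S ::= [ S ]]
[S]S ⇒ [A]S   [S ::= A]
[A]S ⇒ [{S}]S   [A ::= { S }]
[{S}]S ⇒ [{SS}]S   [S ::= S S]
[{SS}]S ⇒ [{AS}]S   [S ::= A]
[{AS}]S ⇒ [{{}S}]S   [A ::= { }]
[{{}S}]S ⇒ [{{}SS}]S   [S ::= S S]
[{{}SS}]S ⇒ [{{}AS}]S   [S ::= A]
[{{}AS}]S ⇒ [{{}{}S}]S   [A ::= { }]
[{{}{}S}]S ⇒ [{{}{}}]S   [S ::= ε]
[{{}{}}]S ⇒ [{{}{}}]   [S ::= ε]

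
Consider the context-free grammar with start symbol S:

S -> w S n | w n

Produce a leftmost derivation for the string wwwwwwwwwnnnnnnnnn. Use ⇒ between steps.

S ⇒ wSn   [S -> w S n]
wSn ⇒ wwSnn   [S -> w S n]
wwSnn ⇒ wwwSnnn   [S -> w S n]
wwwSnnn ⇒ wwwwSnnnn   [S -> w S n]
wwwwSnnnn ⇒ wwwwwSnnnnn   [S -> w S n]
wwwwwSnnnnn ⇒ wwwwwwSnnnnnn   [S -> w S n]
wwwwwwSnnnnnn ⇒ wwwwwwwSnnnnnnn   [S -> w S n]
wwwwwwwSnnnnnnn ⇒ wwwwwwwwSnnnnnnnn   [S -> w S n]
wwwwwwwwSnnnnnnnn ⇒ wwwwwwwwwnnnnnnnnn   [S -> w n]

S ⇒ wSn ⇒ wwSnn ⇒ wwwSnnn ⇒ wwwwSnnnn ⇒ wwwwwSnnnnn ⇒ wwwwwwSnnnnnn ⇒ wwwwwwwSnnnnnnn ⇒ wwwwwwwwSnnnnnnnn ⇒ wwwwwwwwwnnnnnnnnn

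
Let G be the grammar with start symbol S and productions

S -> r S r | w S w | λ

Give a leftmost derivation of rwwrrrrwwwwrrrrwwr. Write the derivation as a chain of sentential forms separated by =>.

S => rSr => rwSwr => rwwSwwr => rwwrSrwwr => rwwrrSrrwwr => rwwrrrSrrrwwr => rwwrrrrSrrrrwwr => rwwrrrrwSwrrrrwwr => rwwrrrrwwSwwrrrrwwr => rwwrrrrwwwwrrrrwwr

S => rSr   [S -> r S r]
rSr => rwSwr   [S -> w S w]
rwSwr => rwwSwwr   [S -> w S w]
rwwSwwr => rwwrSrwwr   [S -> r S r]
rwwrSrwwr => rwwrrSrrwwr   [S -> r S r]
rwwrrSrrwwr => rwwrrrSrrrwwr   [S -> r S r]
rwwrrrSrrrwwr => rwwrrrrSrrrrwwr   [S -> r S r]
rwwrrrrSrrrrwwr => rwwrrrrwSwrrrrwwr   [S -> w S w]
rwwrrrrwSwrrrrwwr => rwwrrrrwwSwwrrrrwwr   [S -> w S w]
rwwrrrrwwSwwrrrrwwr => rwwrrrrwwwwrrrrwwr   [S -> λ]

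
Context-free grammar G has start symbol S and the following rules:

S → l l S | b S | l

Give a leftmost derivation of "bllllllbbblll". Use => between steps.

S => bS => bllS => bllllS => bllllllS => bllllllbS => bllllllbbS => bllllllbbbS => bllllllbbbllS => bllllllbbblll

S => bS   [S → b S]
bS => bllS   [S → l l S]
bllS => bllllS   [S → l l S]
bllllS => bllllllS   [S → l l S]
bllllllS => bllllllbS   [S → b S]
bllllllbS => bllllllbbS   [S → b S]
bllllllbbS => bllllllbbbS   [S → b S]
bllllllbbbS => bllllllbbbllS   [S → l l S]
bllllllbbbllS => bllllllbbblll   [S → l]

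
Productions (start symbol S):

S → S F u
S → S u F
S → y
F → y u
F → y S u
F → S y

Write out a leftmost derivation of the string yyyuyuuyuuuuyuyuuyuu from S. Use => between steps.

S=>SFu=>SFuFu=>SuFFuFu=>SFuuFFuFu=>yFuuFFuFu=>yySuuuFFuFu=>yySuFuuuFFuFu=>yySuFuFuuuFFuFu=>yyyuFuFuuuFFuFu=>yyyuyuuFuuuFFuFu=>yyyuyuuyuuuuFFuFu=>yyyuyuuyuuuuyuFuFu=>yyyuyuuyuuuuyuyuuFu=>yyyuyuuyuuuuyuyuuyuu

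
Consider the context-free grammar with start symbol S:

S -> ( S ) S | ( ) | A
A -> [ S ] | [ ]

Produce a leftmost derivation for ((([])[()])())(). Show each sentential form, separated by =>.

S => (S)S   [S -> ( S ) S]
(S)S => ((S)S)S   [S -> ( S ) S]
((S)S)S => (((S)S)S)S   [S -> ( S ) S]
(((S)S)S)S => (((A)S)S)S   [S -> A]
(((A)S)S)S => ((([])S)S)S   [A -> [ ]]
((([])S)S)S => ((([])A)S)S   [S -> A]
((([])A)S)S => ((([])[S])S)S   [A -> [ S ]]
((([])[S])S)S => ((([])[()])S)S   [S -> ( )]
((([])[()])S)S => ((([])[()])())S   [S -> ( )]
((([])[()])())S => ((([])[()])())()   [S -> ( )]

S => (S)S => ((S)S)S => (((S)S)S)S => (((A)S)S)S => ((([])S)S)S => ((([])A)S)S => ((([])[S])S)S => ((([])[()])S)S => ((([])[()])())S => ((([])[()])())()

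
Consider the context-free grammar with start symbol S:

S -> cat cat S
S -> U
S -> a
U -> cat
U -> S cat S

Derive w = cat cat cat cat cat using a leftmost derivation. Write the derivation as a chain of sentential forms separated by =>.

S => cat cat S => cat cat U => cat cat S cat S => cat cat U cat S => cat cat cat cat S => cat cat cat cat U => cat cat cat cat cat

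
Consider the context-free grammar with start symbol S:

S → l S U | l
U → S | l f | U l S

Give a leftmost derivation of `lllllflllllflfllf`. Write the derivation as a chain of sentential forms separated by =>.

S=>lSU=>llSUU=>lllSUUU=>llllUUU=>llllUlSUU=>lllllflSUU=>lllllfllSUUU=>lllllflllSUUUU=>lllllfllllUUUU=>lllllflllllfUUU=>lllllflllllflfUU=>lllllflllllflfSU=>lllllflllllflflU=>lllllflllllflfllf

S => lSU   [S → l S U]
lSU => llSUU   [S → l S U]
llSUU => lllSUUU   [S → l S U]
lllSUUU => llllUUU   [S → l]
llllUUU => llllUlSUU   [U → U l S]
llllUlSUU => lllllflSUU   [U → l f]
lllllflSUU => lllllfllSUUU   [S → l S U]
lllllfllSUUU => lllllflllSUUUU   [S → l S U]
lllllflllSUUUU => lllllfllllUUUU   [S → l]
lllllfllllUUUU => lllllflllllfUUU   [U → l f]
lllllflllllfUUU => lllllflllllflfUU   [U → l f]
lllllflllllflfUU => lllllflllllflfSU   [U → S]
lllllflllllflfSU => lllllflllllflflU   [S → l]
lllllflllllflflU => lllllflllllflfllf   [U → l f]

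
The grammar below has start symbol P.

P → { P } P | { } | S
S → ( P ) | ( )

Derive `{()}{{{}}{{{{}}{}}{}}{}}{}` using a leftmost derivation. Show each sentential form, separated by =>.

P => {P}P => {S}P => {()}P => {()}{P}P => {()}{{P}P}P => {()}{{{}}P}P => {()}{{{}}{P}P}P => {()}{{{}}{{P}P}P}P => {()}{{{}}{{{P}P}P}P}P => {()}{{{}}{{{{}}P}P}P}P => {()}{{{}}{{{{}}{}}P}P}P => {()}{{{}}{{{{}}{}}{}}P}P => {()}{{{}}{{{{}}{}}{}}{}}P => {()}{{{}}{{{{}}{}}{}}{}}{}

P => {P}P   [P → { P } P]
{P}P => {S}P   [P → S]
{S}P => {()}P   [S → ( )]
{()}P => {()}{P}P   [P → { P } P]
{()}{P}P => {()}{{P}P}P   [P → { P } P]
{()}{{P}P}P => {()}{{{}}P}P   [P → { }]
{()}{{{}}P}P => {()}{{{}}{P}P}P   [P → { P } P]
{()}{{{}}{P}P}P => {()}{{{}}{{P}P}P}P   [P → { P } P]
{()}{{{}}{{P}P}P}P => {()}{{{}}{{{P}P}P}P}P   [P → { P } P]
{()}{{{}}{{{P}P}P}P}P => {()}{{{}}{{{{}}P}P}P}P   [P → { }]
{()}{{{}}{{{{}}P}P}P}P => {()}{{{}}{{{{}}{}}P}P}P   [P → { }]
{()}{{{}}{{{{}}{}}P}P}P => {()}{{{}}{{{{}}{}}{}}P}P   [P → { }]
{()}{{{}}{{{{}}{}}{}}P}P => {()}{{{}}{{{{}}{}}{}}{}}P   [P → { }]
{()}{{{}}{{{{}}{}}{}}{}}P => {()}{{{}}{{{{}}{}}{}}{}}{}   [P → { }]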